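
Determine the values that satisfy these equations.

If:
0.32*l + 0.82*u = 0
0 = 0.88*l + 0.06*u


Then:
l = 0.00
u = 0.00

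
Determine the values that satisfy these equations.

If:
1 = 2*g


Then:
g = 1/2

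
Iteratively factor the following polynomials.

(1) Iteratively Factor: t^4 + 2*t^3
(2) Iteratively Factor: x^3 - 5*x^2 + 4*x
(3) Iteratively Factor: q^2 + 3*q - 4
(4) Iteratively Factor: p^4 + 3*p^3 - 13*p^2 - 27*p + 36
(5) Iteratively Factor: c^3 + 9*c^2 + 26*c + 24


(1) = (t)*(t^3 + 2*t^2) = t*(t + 2)*(t^2) = t^2*(t + 2)*(t)
(2) = (x - 4)*(x^2 - x) = x*(x - 4)*(x - 1)
(3) = (q - 1)*(q + 4)
(4) = (p + 4)*(p^3 - p^2 - 9*p + 9) = (p - 3)*(p + 4)*(p^2 + 2*p - 3) = (p - 3)*(p - 1)*(p + 4)*(p + 3)
(5) = (c + 2)*(c^2 + 7*c + 12) = (c + 2)*(c + 4)*(c + 3)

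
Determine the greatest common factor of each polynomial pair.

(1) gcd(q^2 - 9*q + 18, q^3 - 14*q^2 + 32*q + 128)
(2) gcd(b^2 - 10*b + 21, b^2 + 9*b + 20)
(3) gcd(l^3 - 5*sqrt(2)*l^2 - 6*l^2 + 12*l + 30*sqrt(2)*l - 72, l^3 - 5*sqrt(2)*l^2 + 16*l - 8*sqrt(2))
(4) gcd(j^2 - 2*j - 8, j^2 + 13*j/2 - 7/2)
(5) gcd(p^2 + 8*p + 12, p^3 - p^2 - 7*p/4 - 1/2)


(1) = 1
(2) = 1
(3) = gcd((l - 6)*(l - 3*sqrt(2))*(l - 2*sqrt(2)), (l - 2*sqrt(2))^2*(l - sqrt(2))) = l - 2*sqrt(2)
(4) = gcd((j - 4)*(j + 2), (j - 1/2)*(j + 7)) = 1
(5) = 1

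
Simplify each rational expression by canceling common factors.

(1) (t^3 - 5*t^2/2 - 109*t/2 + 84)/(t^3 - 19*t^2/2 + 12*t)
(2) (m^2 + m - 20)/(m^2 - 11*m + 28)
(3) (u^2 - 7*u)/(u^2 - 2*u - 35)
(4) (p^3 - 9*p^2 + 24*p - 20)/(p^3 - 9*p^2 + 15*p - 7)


(1) = (t + 7)/t
(2) = (m + 5)/(m - 7)
(3) = u/(u + 5)
(4) = (p^3 - 9*p^2 + 24*p - 20)/(p^3 - 9*p^2 + 15*p - 7)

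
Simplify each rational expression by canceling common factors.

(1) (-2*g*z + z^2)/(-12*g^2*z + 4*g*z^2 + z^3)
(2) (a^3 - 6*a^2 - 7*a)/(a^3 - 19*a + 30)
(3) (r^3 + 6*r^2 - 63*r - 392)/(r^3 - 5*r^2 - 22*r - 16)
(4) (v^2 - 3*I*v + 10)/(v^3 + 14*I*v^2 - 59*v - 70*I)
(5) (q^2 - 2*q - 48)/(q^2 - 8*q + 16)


(1) = 1/(6*g + z)
(2) = (a^3 - 6*a^2 - 7*a)/(a^3 - 19*a + 30)
(3) = (r^2 + 14*r + 49)/(r^2 + 3*r + 2)
(4) = (v - 5*I)/(v^2 + 12*I*v - 35)
(5) = (q^2 - 2*q - 48)/(q^2 - 8*q + 16)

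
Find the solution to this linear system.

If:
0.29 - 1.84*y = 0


Then:
y = 0.16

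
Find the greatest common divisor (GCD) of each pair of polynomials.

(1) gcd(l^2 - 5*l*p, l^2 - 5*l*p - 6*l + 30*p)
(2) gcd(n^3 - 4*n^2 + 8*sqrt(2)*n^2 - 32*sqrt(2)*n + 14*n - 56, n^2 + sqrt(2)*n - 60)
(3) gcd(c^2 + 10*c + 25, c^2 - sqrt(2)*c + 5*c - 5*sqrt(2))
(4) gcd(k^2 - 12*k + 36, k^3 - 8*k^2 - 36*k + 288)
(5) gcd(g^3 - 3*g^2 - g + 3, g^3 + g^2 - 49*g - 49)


(1) = gcd(l*(l - 5*p), (l - 6)*(l - 5*p)) = -l + 5*p
(2) = 1
(3) = gcd((c + 5)^2, (c + 5)*(c - sqrt(2))) = c + 5
(4) = gcd((k - 6)^2, (k - 8)*(k - 6)*(k + 6)) = k - 6
(5) = gcd((g - 3)*(g - 1)*(g + 1), (g - 7)*(g + 1)*(g + 7)) = g + 1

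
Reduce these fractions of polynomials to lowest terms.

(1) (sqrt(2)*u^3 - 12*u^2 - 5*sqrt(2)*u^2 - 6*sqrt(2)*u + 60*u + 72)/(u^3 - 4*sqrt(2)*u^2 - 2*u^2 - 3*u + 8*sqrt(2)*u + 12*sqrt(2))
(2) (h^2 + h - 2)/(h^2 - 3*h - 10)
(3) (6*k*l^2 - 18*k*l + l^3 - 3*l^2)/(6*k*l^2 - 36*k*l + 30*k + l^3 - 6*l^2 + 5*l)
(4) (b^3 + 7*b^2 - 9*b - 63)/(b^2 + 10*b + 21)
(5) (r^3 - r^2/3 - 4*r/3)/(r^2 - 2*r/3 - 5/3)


(1) = (sqrt(2)*u^2 + u*(-12 - 6*sqrt(2)) + 72)/(u^2 + u*(-4*sqrt(2) - 3) + 12*sqrt(2))
(2) = (h - 1)/(h - 5)
(3) = (l^2 - 3*l)/(l^2 - 6*l + 5)
(4) = b - 3
(5) = (3*r^2 - 4*r)/(3*r - 5)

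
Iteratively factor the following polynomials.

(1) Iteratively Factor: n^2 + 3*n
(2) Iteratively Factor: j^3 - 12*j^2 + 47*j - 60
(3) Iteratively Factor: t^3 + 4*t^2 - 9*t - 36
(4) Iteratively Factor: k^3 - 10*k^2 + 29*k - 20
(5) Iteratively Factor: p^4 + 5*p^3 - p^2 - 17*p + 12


(1) = (n + 3)*(n)
(2) = (j - 4)*(j^2 - 8*j + 15) = (j - 5)*(j - 4)*(j - 3)
(3) = (t + 3)*(t^2 + t - 12) = (t - 3)*(t + 3)*(t + 4)
(4) = (k - 5)*(k^2 - 5*k + 4) = (k - 5)*(k - 1)*(k - 4)
(5) = (p + 4)*(p^3 + p^2 - 5*p + 3) = (p + 3)*(p + 4)*(p^2 - 2*p + 1) = (p - 1)*(p + 3)*(p + 4)*(p - 1)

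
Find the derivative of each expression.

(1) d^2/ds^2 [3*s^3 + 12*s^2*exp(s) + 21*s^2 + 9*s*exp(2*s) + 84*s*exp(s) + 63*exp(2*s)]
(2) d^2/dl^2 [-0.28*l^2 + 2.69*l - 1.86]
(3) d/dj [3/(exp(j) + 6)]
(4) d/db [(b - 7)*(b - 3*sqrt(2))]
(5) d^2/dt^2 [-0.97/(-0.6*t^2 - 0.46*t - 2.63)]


(1) = 12*s^2*exp(s) + 36*s*exp(2*s) + 132*s*exp(s) + 18*s + 288*exp(2*s) + 192*exp(s) + 42
(2) = -0.560000000000000
(3) = -3*exp(j)/(exp(j) + 6)^2
(4) = 2*b - 7 - 3*sqrt(2)
(5) = (-0.6984*t^2 - 0.53544*t + 0.97*(1.2*t + 0.46)*(2.4*t + 0.92) - 3.06132)/(0.6*t^2 + 0.46*t + 2.63)^3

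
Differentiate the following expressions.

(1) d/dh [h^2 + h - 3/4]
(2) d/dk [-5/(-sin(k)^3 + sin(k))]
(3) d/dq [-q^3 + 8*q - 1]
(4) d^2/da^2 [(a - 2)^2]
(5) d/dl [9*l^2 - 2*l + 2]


(1) = 2*h + 1
(2) = 5*(-2/cos(k)^2 + sin(k)^(-2))/cos(k)
(3) = 8 - 3*q^2
(4) = 2
(5) = 18*l - 2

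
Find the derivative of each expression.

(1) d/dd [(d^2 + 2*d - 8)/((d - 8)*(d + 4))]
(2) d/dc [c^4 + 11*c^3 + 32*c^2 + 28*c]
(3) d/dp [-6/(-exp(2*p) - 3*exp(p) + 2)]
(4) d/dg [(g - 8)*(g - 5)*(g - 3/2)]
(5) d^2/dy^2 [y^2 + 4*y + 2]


(1) = -6/(d^2 - 16*d + 64)
(2) = 4*c^3 + 33*c^2 + 64*c + 28
(3) = (-12*exp(p) - 18)*exp(p)/(exp(2*p) + 3*exp(p) - 2)^2
(4) = 3*g^2 - 29*g + 119/2
(5) = 2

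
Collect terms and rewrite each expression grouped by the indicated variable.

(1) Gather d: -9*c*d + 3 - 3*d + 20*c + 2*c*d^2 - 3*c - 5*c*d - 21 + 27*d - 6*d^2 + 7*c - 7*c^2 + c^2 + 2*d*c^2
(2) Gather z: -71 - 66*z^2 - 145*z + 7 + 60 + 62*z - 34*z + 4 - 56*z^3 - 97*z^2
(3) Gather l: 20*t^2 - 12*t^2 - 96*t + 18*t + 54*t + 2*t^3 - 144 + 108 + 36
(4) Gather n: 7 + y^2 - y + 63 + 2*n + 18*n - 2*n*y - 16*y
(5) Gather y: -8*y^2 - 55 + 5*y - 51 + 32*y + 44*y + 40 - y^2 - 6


(1) = -6*c^2 + 24*c + d^2*(2*c - 6) + d*(2*c^2 - 14*c + 24) - 18
(2) = -56*z^3 - 163*z^2 - 117*z
(3) = 2*t^3 + 8*t^2 - 24*t
(4) = n*(20 - 2*y) + y^2 - 17*y + 70
(5) = -9*y^2 + 81*y - 72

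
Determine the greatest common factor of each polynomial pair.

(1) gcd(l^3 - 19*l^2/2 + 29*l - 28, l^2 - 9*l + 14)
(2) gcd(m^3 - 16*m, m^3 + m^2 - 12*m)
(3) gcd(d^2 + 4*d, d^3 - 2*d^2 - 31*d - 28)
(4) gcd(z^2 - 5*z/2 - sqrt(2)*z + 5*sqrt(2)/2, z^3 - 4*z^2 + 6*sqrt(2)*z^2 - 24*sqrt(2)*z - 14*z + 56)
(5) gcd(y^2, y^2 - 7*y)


(1) = gcd((l - 4)*(l - 7/2)*(l - 2), (l - 7)*(l - 2)) = l - 2
(2) = m^2 + 4*m
(3) = gcd(d*(d + 4), (d - 7)*(d + 1)*(d + 4)) = d + 4
(4) = gcd((z - 5/2)*(z - sqrt(2)), (z - 4)*(z - sqrt(2))*(z + 7*sqrt(2))) = z - sqrt(2)
(5) = gcd(y^2, y*(y - 7)) = y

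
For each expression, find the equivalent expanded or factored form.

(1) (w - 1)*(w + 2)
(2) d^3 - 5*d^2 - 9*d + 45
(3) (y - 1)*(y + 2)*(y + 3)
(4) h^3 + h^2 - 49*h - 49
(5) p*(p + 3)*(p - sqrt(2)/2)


(1) = w^2 + w - 2
(2) = (d - 5)*(d - 3)*(d + 3)
(3) = y^3 + 4*y^2 + y - 6
(4) = (h - 7)*(h + 1)*(h + 7)
(5) = p^3 - sqrt(2)*p^2/2 + 3*p^2 - 3*sqrt(2)*p/2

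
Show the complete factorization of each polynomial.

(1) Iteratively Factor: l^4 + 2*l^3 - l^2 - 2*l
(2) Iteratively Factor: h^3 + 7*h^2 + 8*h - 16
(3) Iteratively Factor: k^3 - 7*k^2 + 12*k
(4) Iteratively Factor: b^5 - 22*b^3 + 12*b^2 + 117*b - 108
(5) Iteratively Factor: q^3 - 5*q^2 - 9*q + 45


(1) = (l + 1)*(l^3 + l^2 - 2*l) = l*(l + 1)*(l^2 + l - 2) = l*(l + 1)*(l + 2)*(l - 1)
(2) = (h + 4)*(h^2 + 3*h - 4) = (h - 1)*(h + 4)*(h + 4)
(3) = (k - 4)*(k^2 - 3*k) = (k - 4)*(k - 3)*(k)
(4) = (b + 4)*(b^4 - 4*b^3 - 6*b^2 + 36*b - 27) = (b - 3)*(b + 4)*(b^3 - b^2 - 9*b + 9) = (b - 3)^2*(b + 4)*(b^2 + 2*b - 3) = (b - 3)^2*(b + 3)*(b + 4)*(b - 1)
(5) = (q - 5)*(q^2 - 9) = (q - 5)*(q + 3)*(q - 3)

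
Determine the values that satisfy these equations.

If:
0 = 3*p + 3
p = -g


Then:
g = 1
p = -1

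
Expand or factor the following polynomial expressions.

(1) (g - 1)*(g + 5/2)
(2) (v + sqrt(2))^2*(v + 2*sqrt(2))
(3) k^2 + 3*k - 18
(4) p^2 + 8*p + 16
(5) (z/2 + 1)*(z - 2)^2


(1) = g^2 + 3*g/2 - 5/2
(2) = v^3 + 4*sqrt(2)*v^2 + 10*v + 4*sqrt(2)
(3) = (k - 3)*(k + 6)
(4) = (p + 4)^2
(5) = z^3/2 - z^2 - 2*z + 4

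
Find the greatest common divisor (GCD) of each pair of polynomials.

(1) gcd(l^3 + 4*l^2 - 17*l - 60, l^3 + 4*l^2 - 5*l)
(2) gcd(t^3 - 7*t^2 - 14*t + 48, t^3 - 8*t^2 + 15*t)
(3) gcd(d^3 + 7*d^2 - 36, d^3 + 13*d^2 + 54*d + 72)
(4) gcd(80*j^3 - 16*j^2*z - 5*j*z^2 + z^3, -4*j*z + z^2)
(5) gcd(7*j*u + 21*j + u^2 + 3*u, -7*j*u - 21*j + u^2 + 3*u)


(1) = l + 5
(2) = 1
(3) = d^2 + 9*d + 18
(4) = -4*j + z
(5) = u + 3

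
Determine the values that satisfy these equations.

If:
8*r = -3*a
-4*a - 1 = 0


Then:
a = -1/4
r = 3/32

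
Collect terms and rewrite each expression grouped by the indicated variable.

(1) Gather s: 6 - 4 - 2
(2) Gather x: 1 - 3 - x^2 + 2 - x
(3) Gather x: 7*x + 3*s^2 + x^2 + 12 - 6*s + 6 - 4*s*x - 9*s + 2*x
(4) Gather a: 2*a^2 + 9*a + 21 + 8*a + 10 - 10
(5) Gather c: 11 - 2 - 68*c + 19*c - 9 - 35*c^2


(1) = 0
(2) = -x^2 - x
(3) = 3*s^2 - 15*s + x^2 + x*(9 - 4*s) + 18
(4) = 2*a^2 + 17*a + 21
(5) = -35*c^2 - 49*c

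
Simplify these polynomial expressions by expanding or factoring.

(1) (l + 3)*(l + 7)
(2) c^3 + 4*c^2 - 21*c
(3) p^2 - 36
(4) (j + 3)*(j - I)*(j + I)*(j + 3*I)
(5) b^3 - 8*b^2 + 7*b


(1) = l^2 + 10*l + 21
(2) = c*(c - 3)*(c + 7)
(3) = (p - 6)*(p + 6)
(4) = j^4 + 3*j^3 + 3*I*j^3 + j^2 + 9*I*j^2 + 3*j + 3*I*j + 9*I
(5) = b*(b - 7)*(b - 1)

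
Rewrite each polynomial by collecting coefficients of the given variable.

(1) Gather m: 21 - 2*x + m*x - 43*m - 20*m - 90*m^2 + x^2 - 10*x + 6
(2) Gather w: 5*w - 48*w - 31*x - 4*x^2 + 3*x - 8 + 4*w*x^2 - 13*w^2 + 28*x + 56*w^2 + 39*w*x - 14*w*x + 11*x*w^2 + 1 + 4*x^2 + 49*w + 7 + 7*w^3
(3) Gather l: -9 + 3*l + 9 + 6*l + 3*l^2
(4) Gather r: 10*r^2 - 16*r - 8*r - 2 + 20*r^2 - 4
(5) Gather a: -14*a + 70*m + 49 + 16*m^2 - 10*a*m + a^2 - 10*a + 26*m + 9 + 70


(1) = -90*m^2 + m*(x - 63) + x^2 - 12*x + 27
(2) = 7*w^3 + w^2*(11*x + 43) + w*(4*x^2 + 25*x + 6)
(3) = 3*l^2 + 9*l
(4) = 30*r^2 - 24*r - 6
(5) = a^2 + a*(-10*m - 24) + 16*m^2 + 96*m + 128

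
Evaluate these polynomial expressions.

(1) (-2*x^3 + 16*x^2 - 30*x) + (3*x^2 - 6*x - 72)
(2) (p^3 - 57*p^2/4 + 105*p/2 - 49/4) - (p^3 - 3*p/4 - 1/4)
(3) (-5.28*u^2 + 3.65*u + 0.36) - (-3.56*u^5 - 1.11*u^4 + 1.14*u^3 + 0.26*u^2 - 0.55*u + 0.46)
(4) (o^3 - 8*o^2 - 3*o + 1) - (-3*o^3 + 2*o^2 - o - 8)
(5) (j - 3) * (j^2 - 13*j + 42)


(1) = -2*x^3 + 19*x^2 - 36*x - 72
(2) = -57*p^2/4 + 213*p/4 - 12
(3) = 3.56*u^5 + 1.11*u^4 - 1.14*u^3 - 5.54*u^2 + 4.2*u - 0.1
(4) = 4*o^3 - 10*o^2 - 2*o + 9
(5) = j^3 - 16*j^2 + 81*j - 126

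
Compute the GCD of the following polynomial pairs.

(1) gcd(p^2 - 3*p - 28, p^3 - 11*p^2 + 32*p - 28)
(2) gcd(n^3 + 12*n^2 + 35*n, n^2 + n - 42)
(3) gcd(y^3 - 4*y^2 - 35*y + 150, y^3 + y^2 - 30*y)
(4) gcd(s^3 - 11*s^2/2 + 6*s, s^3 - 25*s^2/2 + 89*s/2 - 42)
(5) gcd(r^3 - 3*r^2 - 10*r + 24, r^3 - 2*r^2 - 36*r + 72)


(1) = p - 7
(2) = gcd(n*(n + 5)*(n + 7), (n - 6)*(n + 7)) = n + 7
(3) = y^2 + y - 30
(4) = s^2 - 11*s/2 + 6
(5) = gcd((r - 4)*(r - 2)*(r + 3), (r - 6)*(r - 2)*(r + 6)) = r - 2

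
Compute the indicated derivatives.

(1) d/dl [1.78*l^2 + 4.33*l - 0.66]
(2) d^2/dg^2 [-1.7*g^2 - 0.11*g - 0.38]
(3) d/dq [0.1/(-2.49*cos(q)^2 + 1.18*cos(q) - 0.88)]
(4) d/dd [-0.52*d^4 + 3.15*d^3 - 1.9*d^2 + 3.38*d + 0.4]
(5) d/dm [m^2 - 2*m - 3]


(1) = 3.56*l + 4.33
(2) = -3.40000000000000
(3) = (0.118 - 0.498*cos(q))*sin(q)/(2.49*cos(q)^2 - 1.18*cos(q) + 0.88)^2
(4) = -2.08*d^3 + 9.45*d^2 - 3.8*d + 3.38
(5) = 2*m - 2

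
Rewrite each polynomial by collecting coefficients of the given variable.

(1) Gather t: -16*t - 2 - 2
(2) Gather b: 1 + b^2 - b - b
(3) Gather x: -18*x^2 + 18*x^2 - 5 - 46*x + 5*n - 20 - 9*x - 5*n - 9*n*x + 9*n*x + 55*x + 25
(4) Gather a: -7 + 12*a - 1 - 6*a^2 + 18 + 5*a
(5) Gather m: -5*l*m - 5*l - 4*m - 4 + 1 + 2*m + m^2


(1) = -16*t - 4
(2) = b^2 - 2*b + 1
(3) = 0
(4) = -6*a^2 + 17*a + 10
(5) = -5*l + m^2 + m*(-5*l - 2) - 3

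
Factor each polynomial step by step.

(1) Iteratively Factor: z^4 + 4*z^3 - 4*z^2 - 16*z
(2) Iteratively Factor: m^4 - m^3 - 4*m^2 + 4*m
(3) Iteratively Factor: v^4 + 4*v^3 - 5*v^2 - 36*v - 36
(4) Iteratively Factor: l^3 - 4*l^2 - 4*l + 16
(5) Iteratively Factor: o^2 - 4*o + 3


(1) = (z - 2)*(z^3 + 6*z^2 + 8*z) = (z - 2)*(z + 2)*(z^2 + 4*z) = (z - 2)*(z + 2)*(z + 4)*(z)
(2) = (m - 2)*(m^3 + m^2 - 2*m) = m*(m - 2)*(m^2 + m - 2) = m*(m - 2)*(m + 2)*(m - 1)
(3) = (v + 2)*(v^3 + 2*v^2 - 9*v - 18) = (v + 2)*(v + 3)*(v^2 - v - 6) = (v - 3)*(v + 2)*(v + 3)*(v + 2)
(4) = (l - 2)*(l^2 - 2*l - 8) = (l - 2)*(l + 2)*(l - 4)
(5) = (o - 1)*(o - 3)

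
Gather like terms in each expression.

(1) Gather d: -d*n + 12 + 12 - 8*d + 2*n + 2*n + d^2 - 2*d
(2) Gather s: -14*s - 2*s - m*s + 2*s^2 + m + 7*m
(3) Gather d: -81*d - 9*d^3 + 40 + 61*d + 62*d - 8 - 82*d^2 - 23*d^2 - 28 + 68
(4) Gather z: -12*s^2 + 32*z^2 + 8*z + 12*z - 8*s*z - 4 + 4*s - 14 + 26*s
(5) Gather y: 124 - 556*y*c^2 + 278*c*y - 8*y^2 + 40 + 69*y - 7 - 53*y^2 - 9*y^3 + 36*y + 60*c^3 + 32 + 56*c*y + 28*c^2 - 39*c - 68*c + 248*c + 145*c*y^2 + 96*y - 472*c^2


(1) = d^2 + d*(-n - 10) + 4*n + 24
(2) = 8*m + 2*s^2 + s*(-m - 16)
(3) = -9*d^3 - 105*d^2 + 42*d + 72
(4) = -12*s^2 + 30*s + 32*z^2 + z*(20 - 8*s) - 18
(5) = 60*c^3 - 444*c^2 + 141*c - 9*y^3 + y^2*(145*c - 61) + y*(-556*c^2 + 334*c + 201) + 189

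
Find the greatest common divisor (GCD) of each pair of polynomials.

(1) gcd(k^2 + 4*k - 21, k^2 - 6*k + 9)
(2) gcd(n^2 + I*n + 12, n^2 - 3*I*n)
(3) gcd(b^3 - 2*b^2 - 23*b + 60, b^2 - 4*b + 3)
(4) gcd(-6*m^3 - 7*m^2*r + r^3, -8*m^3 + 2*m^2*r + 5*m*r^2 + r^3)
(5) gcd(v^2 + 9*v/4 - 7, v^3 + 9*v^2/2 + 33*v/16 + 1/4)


(1) = k - 3
(2) = n - 3*I
(3) = b - 3
(4) = 2*m + r
(5) = gcd((v - 7/4)*(v + 4), (v + 1/4)^2*(v + 4)) = v + 4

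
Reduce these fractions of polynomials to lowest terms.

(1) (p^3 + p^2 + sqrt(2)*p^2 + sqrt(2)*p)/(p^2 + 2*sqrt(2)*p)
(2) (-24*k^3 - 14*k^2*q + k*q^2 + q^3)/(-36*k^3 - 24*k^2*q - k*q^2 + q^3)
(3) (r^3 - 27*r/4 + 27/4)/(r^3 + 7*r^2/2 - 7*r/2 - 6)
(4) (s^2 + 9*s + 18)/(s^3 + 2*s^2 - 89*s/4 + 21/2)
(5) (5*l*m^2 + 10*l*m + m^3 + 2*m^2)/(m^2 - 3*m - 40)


(1) = (p^2 + p*(1 + sqrt(2)) + sqrt(2))/(p + 2*sqrt(2))
(2) = (-4*k + q)/(-6*k + q)
(3) = (2*r^2 + 3*r - 9)/(2*r^2 + 10*r + 8)
(4) = (4*s + 12)/(4*s^2 - 16*s + 7)
(5) = (5*l*m^2 + 10*l*m + m^3 + 2*m^2)/(m^2 - 3*m - 40)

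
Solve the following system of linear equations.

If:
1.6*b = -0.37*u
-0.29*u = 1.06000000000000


Then:
b = 0.85
u = -3.66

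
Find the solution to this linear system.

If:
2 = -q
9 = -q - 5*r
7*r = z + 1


Then:
q = -2
r = -7/5
z = -54/5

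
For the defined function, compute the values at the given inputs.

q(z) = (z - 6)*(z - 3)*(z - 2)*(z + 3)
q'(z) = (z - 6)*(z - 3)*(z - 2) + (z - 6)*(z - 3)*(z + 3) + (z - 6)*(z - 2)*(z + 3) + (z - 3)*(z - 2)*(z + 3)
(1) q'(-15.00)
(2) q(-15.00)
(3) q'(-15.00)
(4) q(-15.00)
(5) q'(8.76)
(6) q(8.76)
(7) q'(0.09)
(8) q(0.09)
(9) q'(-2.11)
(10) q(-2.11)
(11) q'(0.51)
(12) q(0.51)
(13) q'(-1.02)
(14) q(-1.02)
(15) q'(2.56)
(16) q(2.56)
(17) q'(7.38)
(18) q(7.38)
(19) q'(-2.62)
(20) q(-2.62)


(1) = -18918.00
(2) = 77112.00
(3) = -18918.00
(4) = 77112.00
(5) = 971.74
(6) = 1263.82
(7) = 72.35
(8) = -101.50
(9) = -85.09
(10) = -151.59
(11) = 69.35
(12) = -71.49
(13) = 36.67
(14) = -168.75
(15) = -2.82
(16) = 4.71
(17) = 416.92
(18) = 337.55
(19) = -180.40
(20) = -85.05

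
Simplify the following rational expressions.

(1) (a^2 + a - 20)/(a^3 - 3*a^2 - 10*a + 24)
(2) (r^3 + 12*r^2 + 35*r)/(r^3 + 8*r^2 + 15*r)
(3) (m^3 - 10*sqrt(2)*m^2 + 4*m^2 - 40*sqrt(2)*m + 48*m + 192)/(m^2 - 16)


(1) = (a + 5)/(a^2 + a - 6)
(2) = (r + 7)/(r + 3)
(3) = (m^2 - 10*sqrt(2)*m + 48)/(m - 4)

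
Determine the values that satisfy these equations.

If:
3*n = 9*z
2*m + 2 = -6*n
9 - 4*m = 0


Then:
m = 9/4
n = -13/12
z = -13/36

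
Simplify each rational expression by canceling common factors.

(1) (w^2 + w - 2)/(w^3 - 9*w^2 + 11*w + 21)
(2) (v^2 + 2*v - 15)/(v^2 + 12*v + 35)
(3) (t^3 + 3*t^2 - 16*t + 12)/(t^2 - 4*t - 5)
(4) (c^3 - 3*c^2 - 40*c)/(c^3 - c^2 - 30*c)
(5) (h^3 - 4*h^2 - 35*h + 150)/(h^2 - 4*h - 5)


(1) = (w^2 + w - 2)/(w^3 - 9*w^2 + 11*w + 21)
(2) = (v - 3)/(v + 7)
(3) = (t^3 + 3*t^2 - 16*t + 12)/(t^2 - 4*t - 5)
(4) = (c - 8)/(c - 6)
(5) = (h^2 + h - 30)/(h + 1)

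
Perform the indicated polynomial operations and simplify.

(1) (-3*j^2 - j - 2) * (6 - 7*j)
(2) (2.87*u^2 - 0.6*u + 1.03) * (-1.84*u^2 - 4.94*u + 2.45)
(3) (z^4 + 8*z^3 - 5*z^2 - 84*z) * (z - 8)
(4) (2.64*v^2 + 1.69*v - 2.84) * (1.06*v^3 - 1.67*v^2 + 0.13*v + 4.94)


(1) = 21*j^3 - 11*j^2 + 8*j - 12
(2) = -5.2808*u^4 - 13.0738*u^3 + 8.1003*u^2 - 6.5582*u + 2.5235
(3) = z^5 - 69*z^3 - 44*z^2 + 672*z
(4) = 2.7984*v^5 - 2.6174*v^4 - 5.4895*v^3 + 18.0041*v^2 + 7.9794*v - 14.0296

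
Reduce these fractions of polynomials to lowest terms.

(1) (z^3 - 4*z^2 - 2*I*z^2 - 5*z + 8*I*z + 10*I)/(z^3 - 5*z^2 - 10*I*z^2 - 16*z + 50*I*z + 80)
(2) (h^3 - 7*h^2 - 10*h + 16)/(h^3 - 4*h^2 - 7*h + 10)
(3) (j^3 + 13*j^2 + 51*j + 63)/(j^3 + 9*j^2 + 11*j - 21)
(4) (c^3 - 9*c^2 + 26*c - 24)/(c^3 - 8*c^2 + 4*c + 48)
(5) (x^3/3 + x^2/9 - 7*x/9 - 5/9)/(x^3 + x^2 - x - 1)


(1) = (z + 1)/(z - 8*I)
(2) = (h - 8)/(h - 5)
(3) = (j + 3)/(j - 1)
(4) = (c^2 - 5*c + 6)/(c^2 - 4*c - 12)
(5) = (3*x - 5)/(9*x - 9)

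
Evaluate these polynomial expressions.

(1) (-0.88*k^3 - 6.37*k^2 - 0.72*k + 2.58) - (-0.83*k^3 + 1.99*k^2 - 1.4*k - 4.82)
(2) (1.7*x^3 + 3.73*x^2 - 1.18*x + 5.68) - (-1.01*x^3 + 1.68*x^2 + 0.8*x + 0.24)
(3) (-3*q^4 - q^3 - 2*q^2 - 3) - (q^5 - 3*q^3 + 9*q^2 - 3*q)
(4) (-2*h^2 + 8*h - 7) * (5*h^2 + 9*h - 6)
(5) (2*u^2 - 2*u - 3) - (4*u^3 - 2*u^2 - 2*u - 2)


(1) = -0.05*k^3 - 8.36*k^2 + 0.68*k + 7.4
(2) = 2.71*x^3 + 2.05*x^2 - 1.98*x + 5.44
(3) = -q^5 - 3*q^4 + 2*q^3 - 11*q^2 + 3*q - 3
(4) = -10*h^4 + 22*h^3 + 49*h^2 - 111*h + 42
(5) = -4*u^3 + 4*u^2 - 1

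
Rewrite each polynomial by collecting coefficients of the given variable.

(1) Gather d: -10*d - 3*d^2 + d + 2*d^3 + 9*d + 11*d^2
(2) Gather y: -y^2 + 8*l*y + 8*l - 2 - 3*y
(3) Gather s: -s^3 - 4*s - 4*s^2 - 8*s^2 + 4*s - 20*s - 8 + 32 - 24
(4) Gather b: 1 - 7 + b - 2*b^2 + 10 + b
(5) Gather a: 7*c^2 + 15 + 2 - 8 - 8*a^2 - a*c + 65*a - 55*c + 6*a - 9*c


(1) = 2*d^3 + 8*d^2
(2) = 8*l - y^2 + y*(8*l - 3) - 2
(3) = -s^3 - 12*s^2 - 20*s
(4) = -2*b^2 + 2*b + 4
(5) = -8*a^2 + a*(71 - c) + 7*c^2 - 64*c + 9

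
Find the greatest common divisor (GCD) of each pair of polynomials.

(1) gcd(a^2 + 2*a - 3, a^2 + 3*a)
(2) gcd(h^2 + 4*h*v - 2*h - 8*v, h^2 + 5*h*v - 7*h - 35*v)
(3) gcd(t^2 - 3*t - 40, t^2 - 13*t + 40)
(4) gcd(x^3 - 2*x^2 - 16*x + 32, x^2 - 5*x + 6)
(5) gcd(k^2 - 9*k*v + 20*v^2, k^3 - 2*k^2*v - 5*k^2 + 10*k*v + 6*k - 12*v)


(1) = gcd((a - 1)*(a + 3), a*(a + 3)) = a + 3
(2) = gcd((h - 2)*(h + 4*v), (h - 7)*(h + 5*v)) = 1
(3) = gcd((t - 8)*(t + 5), (t - 8)*(t - 5)) = t - 8
(4) = gcd((x - 4)*(x - 2)*(x + 4), (x - 3)*(x - 2)) = x - 2
(5) = 1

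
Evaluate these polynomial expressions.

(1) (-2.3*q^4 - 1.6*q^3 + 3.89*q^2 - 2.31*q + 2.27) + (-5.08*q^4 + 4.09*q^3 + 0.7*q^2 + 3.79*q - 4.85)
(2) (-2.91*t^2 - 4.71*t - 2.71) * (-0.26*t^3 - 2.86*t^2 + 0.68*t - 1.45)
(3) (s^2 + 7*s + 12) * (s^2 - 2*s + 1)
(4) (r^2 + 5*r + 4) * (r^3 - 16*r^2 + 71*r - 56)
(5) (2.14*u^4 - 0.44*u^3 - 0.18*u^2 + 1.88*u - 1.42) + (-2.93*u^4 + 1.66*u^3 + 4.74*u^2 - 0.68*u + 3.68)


(1) = -7.38*q^4 + 2.49*q^3 + 4.59*q^2 + 1.48*q - 2.58
(2) = 0.7566*t^5 + 9.5472*t^4 + 12.1964*t^3 + 8.7673*t^2 + 4.9867*t + 3.9295
(3) = s^4 + 5*s^3 - s^2 - 17*s + 12
(4) = r^5 - 11*r^4 - 5*r^3 + 235*r^2 + 4*r - 224
(5) = -0.79*u^4 + 1.22*u^3 + 4.56*u^2 + 1.2*u + 2.26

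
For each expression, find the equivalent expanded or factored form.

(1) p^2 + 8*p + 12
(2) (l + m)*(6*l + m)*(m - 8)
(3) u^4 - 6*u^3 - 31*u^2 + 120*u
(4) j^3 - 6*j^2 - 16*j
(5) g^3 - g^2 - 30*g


(1) = (p + 2)*(p + 6)
(2) = 6*l^2*m - 48*l^2 + 7*l*m^2 - 56*l*m + m^3 - 8*m^2
(3) = u*(u - 8)*(u - 3)*(u + 5)
(4) = j*(j - 8)*(j + 2)
(5) = g*(g - 6)*(g + 5)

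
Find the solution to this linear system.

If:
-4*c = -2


Then:
c = 1/2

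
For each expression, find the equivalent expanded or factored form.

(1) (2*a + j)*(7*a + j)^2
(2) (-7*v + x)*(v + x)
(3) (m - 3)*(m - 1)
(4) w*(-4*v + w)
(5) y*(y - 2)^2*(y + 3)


(1) = 98*a^3 + 77*a^2*j + 16*a*j^2 + j^3
(2) = -7*v^2 - 6*v*x + x^2
(3) = m^2 - 4*m + 3
(4) = -4*v*w + w^2
(5) = y^4 - y^3 - 8*y^2 + 12*y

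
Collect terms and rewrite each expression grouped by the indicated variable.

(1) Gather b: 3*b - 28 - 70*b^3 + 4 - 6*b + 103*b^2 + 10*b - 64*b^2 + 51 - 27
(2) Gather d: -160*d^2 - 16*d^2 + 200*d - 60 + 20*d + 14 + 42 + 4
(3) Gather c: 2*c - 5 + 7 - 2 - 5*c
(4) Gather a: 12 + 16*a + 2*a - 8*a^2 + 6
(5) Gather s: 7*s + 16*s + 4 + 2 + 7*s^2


(1) = -70*b^3 + 39*b^2 + 7*b
(2) = -176*d^2 + 220*d
(3) = -3*c
(4) = -8*a^2 + 18*a + 18
(5) = 7*s^2 + 23*s + 6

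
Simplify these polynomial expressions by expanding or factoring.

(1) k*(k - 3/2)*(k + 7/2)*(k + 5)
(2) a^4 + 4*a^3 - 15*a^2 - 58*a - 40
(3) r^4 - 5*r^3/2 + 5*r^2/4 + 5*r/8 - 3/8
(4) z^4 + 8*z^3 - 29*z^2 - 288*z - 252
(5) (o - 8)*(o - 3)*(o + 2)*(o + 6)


(1) = k^4 + 7*k^3 + 19*k^2/4 - 105*k/4
(2) = (a - 4)*(a + 1)*(a + 2)*(a + 5)
(3) = (r - 3/2)*(r - 1)*(r - 1/2)*(r + 1/2)
(4) = (z - 6)*(z + 1)*(z + 6)*(z + 7)
(5) = o^4 - 3*o^3 - 52*o^2 + 60*o + 288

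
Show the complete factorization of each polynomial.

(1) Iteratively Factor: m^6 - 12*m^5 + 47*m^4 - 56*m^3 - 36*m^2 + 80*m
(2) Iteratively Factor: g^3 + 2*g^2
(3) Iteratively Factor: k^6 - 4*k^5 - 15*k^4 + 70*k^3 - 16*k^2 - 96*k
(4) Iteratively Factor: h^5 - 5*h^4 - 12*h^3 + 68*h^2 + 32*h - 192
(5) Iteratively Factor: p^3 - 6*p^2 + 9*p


(1) = (m)*(m^5 - 12*m^4 + 47*m^3 - 56*m^2 - 36*m + 80) = m*(m - 2)*(m^4 - 10*m^3 + 27*m^2 - 2*m - 40) = m*(m - 4)*(m - 2)*(m^3 - 6*m^2 + 3*m + 10) = m*(m - 5)*(m - 4)*(m - 2)*(m^2 - m - 2) = m*(m - 5)*(m - 4)*(m - 2)^2*(m + 1)
(2) = (g + 2)*(g^2) = g*(g + 2)*(g)
(3) = (k + 1)*(k^5 - 5*k^4 - 10*k^3 + 80*k^2 - 96*k) = k*(k + 1)*(k^4 - 5*k^3 - 10*k^2 + 80*k - 96) = k*(k - 3)*(k + 1)*(k^3 - 2*k^2 - 16*k + 32) = k*(k - 3)*(k + 1)*(k + 4)*(k^2 - 6*k + 8) = k*(k - 4)*(k - 3)*(k + 1)*(k + 4)*(k - 2)
(4) = (h - 4)*(h^4 - h^3 - 16*h^2 + 4*h + 48) = (h - 4)*(h + 3)*(h^3 - 4*h^2 - 4*h + 16) = (h - 4)*(h - 2)*(h + 3)*(h^2 - 2*h - 8) = (h - 4)^2*(h - 2)*(h + 3)*(h + 2)
(5) = (p)*(p^2 - 6*p + 9) = p*(p - 3)*(p - 3)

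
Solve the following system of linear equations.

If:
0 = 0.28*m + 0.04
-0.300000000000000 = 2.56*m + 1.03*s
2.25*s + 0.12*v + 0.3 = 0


Then:
m = -0.14
s = 0.06
v = -3.70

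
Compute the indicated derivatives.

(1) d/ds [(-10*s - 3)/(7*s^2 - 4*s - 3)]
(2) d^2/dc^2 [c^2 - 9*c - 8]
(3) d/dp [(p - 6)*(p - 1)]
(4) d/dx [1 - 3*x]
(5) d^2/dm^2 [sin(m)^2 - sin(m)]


(1) = 2*(35*s^2 + 21*s + 9)/(49*s^4 - 56*s^3 - 26*s^2 + 24*s + 9)
(2) = 2
(3) = 2*p - 7
(4) = -3
(5) = sin(m) + 2*cos(2*m)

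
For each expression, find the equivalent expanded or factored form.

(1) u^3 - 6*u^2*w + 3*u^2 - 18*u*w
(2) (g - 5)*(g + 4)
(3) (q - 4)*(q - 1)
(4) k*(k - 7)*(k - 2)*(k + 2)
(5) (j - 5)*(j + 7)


(1) = u*(u + 3)*(u - 6*w)
(2) = g^2 - g - 20
(3) = q^2 - 5*q + 4
(4) = k^4 - 7*k^3 - 4*k^2 + 28*k
(5) = j^2 + 2*j - 35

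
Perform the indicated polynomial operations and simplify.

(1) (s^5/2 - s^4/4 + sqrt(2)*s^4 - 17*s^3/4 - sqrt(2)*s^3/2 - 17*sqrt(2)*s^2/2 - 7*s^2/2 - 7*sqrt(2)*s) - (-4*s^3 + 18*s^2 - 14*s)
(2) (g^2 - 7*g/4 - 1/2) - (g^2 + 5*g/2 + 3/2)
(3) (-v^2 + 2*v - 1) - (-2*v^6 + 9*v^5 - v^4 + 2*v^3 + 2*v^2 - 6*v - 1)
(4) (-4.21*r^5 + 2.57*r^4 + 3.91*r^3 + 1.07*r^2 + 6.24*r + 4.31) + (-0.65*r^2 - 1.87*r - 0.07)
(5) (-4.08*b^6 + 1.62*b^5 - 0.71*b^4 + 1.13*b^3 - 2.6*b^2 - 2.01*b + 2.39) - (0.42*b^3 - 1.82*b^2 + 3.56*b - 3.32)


(1) = s^5/2 - s^4/4 + sqrt(2)*s^4 - sqrt(2)*s^3/2 - s^3/4 - 43*s^2/2 - 17*sqrt(2)*s^2/2 - 7*sqrt(2)*s + 14*s
(2) = -17*g/4 - 2
(3) = 2*v^6 - 9*v^5 + v^4 - 2*v^3 - 3*v^2 + 8*v
(4) = -4.21*r^5 + 2.57*r^4 + 3.91*r^3 + 0.42*r^2 + 4.37*r + 4.24
(5) = -4.08*b^6 + 1.62*b^5 - 0.71*b^4 + 0.71*b^3 - 0.78*b^2 - 5.57*b + 5.71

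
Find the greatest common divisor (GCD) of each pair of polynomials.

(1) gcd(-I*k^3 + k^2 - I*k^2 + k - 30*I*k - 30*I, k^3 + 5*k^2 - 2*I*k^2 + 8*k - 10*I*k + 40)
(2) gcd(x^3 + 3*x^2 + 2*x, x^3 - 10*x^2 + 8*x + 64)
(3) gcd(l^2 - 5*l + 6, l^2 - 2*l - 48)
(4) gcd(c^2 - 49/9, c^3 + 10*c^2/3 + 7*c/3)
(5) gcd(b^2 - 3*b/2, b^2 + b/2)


(1) = 1
(2) = x + 2
(3) = 1
(4) = gcd((c - 7/3)*(c + 7/3), c*(c + 1)*(c + 7/3)) = c + 7/3
(5) = b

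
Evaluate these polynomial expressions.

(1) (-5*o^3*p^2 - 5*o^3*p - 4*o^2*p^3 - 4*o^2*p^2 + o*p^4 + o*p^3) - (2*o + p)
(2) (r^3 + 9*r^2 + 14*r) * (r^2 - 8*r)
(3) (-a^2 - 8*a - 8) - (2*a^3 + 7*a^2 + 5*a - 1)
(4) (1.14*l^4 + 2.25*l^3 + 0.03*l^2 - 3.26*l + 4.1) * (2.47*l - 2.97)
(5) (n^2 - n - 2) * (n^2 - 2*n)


(1) = -5*o^3*p^2 - 5*o^3*p - 4*o^2*p^3 - 4*o^2*p^2 + o*p^4 + o*p^3 - 2*o - p
(2) = r^5 + r^4 - 58*r^3 - 112*r^2
(3) = -2*a^3 - 8*a^2 - 13*a - 7
(4) = 2.8158*l^5 + 2.1717*l^4 - 6.6084*l^3 - 8.1413*l^2 + 19.8092*l - 12.177
(5) = n^4 - 3*n^3 + 4*n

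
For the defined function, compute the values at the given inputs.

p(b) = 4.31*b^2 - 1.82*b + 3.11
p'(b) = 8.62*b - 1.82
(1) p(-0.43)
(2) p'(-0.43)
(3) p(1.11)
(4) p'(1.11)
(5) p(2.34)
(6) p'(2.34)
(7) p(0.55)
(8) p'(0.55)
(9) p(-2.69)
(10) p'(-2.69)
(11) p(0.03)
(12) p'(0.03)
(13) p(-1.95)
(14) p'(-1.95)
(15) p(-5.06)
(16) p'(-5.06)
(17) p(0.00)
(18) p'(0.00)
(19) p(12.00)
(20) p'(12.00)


(1) = 4.69
(2) = -5.53
(3) = 6.40
(4) = 7.75
(5) = 22.45
(6) = 18.35
(7) = 3.41
(8) = 2.92
(9) = 39.19
(10) = -25.01
(11) = 3.06
(12) = -1.56
(13) = 23.05
(14) = -18.63
(15) = 122.67
(16) = -45.44
(17) = 3.11
(18) = -1.82
(19) = 601.91
(20) = 101.62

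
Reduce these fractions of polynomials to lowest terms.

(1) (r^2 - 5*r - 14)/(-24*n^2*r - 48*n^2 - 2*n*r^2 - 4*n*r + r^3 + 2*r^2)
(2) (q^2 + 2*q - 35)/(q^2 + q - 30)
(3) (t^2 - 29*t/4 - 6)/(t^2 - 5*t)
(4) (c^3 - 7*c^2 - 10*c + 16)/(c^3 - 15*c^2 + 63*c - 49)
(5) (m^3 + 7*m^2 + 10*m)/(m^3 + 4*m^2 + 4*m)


(1) = (r - 7)/(-24*n^2 - 2*n*r + r^2)
(2) = (q + 7)/(q + 6)
(3) = (4*t^2 - 29*t - 24)/(4*t^2 - 20*t)
(4) = (c^2 - 6*c - 16)/(c^2 - 14*c + 49)
(5) = (m + 5)/(m + 2)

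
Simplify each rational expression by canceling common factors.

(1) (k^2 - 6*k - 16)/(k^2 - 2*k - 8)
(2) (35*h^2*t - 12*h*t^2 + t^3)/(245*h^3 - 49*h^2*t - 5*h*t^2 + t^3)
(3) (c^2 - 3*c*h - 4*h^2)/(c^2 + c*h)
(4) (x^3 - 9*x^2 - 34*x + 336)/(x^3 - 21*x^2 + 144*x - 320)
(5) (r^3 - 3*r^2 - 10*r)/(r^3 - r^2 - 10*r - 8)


(1) = (k - 8)/(k - 4)
(2) = t/(7*h + t)
(3) = (c - 4*h)/c
(4) = (x^2 - x - 42)/(x^2 - 13*x + 40)
(5) = (r^2 - 5*r)/(r^2 - 3*r - 4)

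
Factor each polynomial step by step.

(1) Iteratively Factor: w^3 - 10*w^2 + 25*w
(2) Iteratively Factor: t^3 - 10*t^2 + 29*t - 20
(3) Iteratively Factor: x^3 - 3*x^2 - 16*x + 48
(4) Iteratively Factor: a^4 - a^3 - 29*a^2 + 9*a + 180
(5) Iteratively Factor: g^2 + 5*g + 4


(1) = (w - 5)*(w^2 - 5*w) = w*(w - 5)*(w - 5)
(2) = (t - 1)*(t^2 - 9*t + 20) = (t - 4)*(t - 1)*(t - 5)
(3) = (x - 4)*(x^2 + x - 12) = (x - 4)*(x + 4)*(x - 3)
(4) = (a + 3)*(a^3 - 4*a^2 - 17*a + 60) = (a + 3)*(a + 4)*(a^2 - 8*a + 15) = (a - 3)*(a + 3)*(a + 4)*(a - 5)
(5) = (g + 4)*(g + 1)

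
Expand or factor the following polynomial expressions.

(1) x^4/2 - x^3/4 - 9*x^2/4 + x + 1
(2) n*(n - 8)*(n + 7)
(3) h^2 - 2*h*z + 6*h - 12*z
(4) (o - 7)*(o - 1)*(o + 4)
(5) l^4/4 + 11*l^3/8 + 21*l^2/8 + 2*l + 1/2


(1) = (x/2 + 1/4)*(x - 2)*(x - 1)*(x + 2)
(2) = n^3 - n^2 - 56*n
(3) = (h + 6)*(h - 2*z)
(4) = o^3 - 4*o^2 - 25*o + 28
(5) = (l/2 + 1)^2*(l + 1/2)*(l + 1)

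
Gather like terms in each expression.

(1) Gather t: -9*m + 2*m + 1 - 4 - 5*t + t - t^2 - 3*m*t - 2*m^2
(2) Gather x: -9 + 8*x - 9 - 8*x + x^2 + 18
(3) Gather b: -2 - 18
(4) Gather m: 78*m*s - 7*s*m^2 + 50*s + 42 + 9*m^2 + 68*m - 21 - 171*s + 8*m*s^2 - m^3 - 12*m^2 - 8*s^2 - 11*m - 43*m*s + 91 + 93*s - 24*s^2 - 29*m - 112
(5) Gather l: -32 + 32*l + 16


(1) = -2*m^2 - 7*m - t^2 + t*(-3*m - 4) - 3
(2) = x^2
(3) = -20
(4) = -m^3 + m^2*(-7*s - 3) + m*(8*s^2 + 35*s + 28) - 32*s^2 - 28*s
(5) = 32*l - 16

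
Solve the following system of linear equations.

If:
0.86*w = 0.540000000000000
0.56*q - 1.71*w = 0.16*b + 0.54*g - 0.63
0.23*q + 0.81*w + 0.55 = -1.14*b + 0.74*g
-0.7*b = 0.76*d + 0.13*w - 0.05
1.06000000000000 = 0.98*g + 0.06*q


Then:
b = -0.61
d = 0.52
g = 0.99
q = 1.57
w = 0.63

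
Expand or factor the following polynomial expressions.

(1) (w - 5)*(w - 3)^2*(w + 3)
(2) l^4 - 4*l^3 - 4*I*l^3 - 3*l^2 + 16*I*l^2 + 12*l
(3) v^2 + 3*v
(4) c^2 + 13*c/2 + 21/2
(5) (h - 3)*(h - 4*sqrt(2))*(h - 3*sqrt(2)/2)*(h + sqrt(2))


(1) = w^4 - 8*w^3 + 6*w^2 + 72*w - 135
(2) = l*(l - 4)*(l - 3*I)*(l - I)
(3) = v*(v + 3)
(4) = (c + 3)*(c + 7/2)
(5) = h^4 - 9*sqrt(2)*h^3/2 - 3*h^3 + h^2 + 27*sqrt(2)*h^2/2 - 3*h + 12*sqrt(2)*h - 36*sqrt(2)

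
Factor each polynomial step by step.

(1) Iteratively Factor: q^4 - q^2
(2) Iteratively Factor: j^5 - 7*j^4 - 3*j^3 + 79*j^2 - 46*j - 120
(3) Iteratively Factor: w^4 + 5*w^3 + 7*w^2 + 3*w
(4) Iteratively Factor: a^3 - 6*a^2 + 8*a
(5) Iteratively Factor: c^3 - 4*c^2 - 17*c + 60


(1) = (q - 1)*(q^3 + q^2) = (q - 1)*(q + 1)*(q^2) = q*(q - 1)*(q + 1)*(q)
(2) = (j - 5)*(j^4 - 2*j^3 - 13*j^2 + 14*j + 24) = (j - 5)*(j - 4)*(j^3 + 2*j^2 - 5*j - 6) = (j - 5)*(j - 4)*(j - 2)*(j^2 + 4*j + 3) = (j - 5)*(j - 4)*(j - 2)*(j + 3)*(j + 1)
(3) = (w + 1)*(w^3 + 4*w^2 + 3*w) = (w + 1)*(w + 3)*(w^2 + w) = (w + 1)^2*(w + 3)*(w)
(4) = (a)*(a^2 - 6*a + 8) = a*(a - 4)*(a - 2)
(5) = (c + 4)*(c^2 - 8*c + 15) = (c - 3)*(c + 4)*(c - 5)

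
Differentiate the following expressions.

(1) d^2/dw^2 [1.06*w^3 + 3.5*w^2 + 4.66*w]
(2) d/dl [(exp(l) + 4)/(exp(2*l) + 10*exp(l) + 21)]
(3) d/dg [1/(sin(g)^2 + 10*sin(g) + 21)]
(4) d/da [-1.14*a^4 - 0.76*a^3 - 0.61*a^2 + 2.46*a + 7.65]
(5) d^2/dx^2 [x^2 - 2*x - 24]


(1) = 6.36*w + 7.0
(2) = (-2*(exp(l) + 4)*(exp(l) + 5) + exp(2*l) + 10*exp(l) + 21)*exp(l)/(exp(2*l) + 10*exp(l) + 21)^2
(3) = -2*(sin(g) + 5)*cos(g)/(sin(g)^2 + 10*sin(g) + 21)^2
(4) = -4.56*a^3 - 2.28*a^2 - 1.22*a + 2.46
(5) = 2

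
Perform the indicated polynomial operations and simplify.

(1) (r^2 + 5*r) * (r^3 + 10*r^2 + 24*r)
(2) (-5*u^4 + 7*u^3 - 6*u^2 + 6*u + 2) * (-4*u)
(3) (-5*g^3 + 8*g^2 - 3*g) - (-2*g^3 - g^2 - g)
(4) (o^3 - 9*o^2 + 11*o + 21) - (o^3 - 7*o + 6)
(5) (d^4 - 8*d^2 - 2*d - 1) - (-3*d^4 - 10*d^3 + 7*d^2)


(1) = r^5 + 15*r^4 + 74*r^3 + 120*r^2
(2) = 20*u^5 - 28*u^4 + 24*u^3 - 24*u^2 - 8*u
(3) = -3*g^3 + 9*g^2 - 2*g
(4) = -9*o^2 + 18*o + 15
(5) = 4*d^4 + 10*d^3 - 15*d^2 - 2*d - 1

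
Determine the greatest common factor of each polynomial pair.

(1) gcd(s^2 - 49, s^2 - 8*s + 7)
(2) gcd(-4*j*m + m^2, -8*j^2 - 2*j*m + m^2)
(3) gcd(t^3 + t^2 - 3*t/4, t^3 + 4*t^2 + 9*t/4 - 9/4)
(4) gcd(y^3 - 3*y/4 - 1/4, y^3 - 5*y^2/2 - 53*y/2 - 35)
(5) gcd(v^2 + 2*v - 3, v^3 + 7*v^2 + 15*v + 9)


(1) = s - 7
(2) = 4*j - m
(3) = t^2 + t - 3/4
(4) = gcd((y - 1)*(y + 1/2)^2, (y - 7)*(y + 2)*(y + 5/2)) = 1
(5) = v + 3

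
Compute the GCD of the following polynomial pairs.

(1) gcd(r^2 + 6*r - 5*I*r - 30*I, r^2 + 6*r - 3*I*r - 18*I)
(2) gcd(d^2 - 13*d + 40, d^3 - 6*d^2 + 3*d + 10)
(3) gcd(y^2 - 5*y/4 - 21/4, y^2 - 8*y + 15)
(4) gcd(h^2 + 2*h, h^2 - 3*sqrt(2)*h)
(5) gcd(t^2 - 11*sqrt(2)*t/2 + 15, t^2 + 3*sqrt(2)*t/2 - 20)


(1) = gcd((r + 6)*(r - 5*I), (r + 6)*(r - 3*I)) = r + 6
(2) = d - 5
(3) = y - 3
(4) = h
(5) = gcd((t - 3*sqrt(2))*(t - 5*sqrt(2)/2), (t - 5*sqrt(2)/2)*(t + 4*sqrt(2))) = t - 5*sqrt(2)/2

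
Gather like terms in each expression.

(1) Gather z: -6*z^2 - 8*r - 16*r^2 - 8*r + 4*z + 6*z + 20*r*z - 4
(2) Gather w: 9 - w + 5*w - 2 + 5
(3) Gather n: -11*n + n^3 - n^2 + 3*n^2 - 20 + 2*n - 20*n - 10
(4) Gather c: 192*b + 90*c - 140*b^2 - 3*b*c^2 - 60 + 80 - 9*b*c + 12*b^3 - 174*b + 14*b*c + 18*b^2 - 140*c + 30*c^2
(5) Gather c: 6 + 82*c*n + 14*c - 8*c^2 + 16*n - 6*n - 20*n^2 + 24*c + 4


(1) = -16*r^2 - 16*r - 6*z^2 + z*(20*r + 10) - 4
(2) = 4*w + 12
(3) = n^3 + 2*n^2 - 29*n - 30
(4) = 12*b^3 - 122*b^2 + 18*b + c^2*(30 - 3*b) + c*(5*b - 50) + 20
(5) = -8*c^2 + c*(82*n + 38) - 20*n^2 + 10*n + 10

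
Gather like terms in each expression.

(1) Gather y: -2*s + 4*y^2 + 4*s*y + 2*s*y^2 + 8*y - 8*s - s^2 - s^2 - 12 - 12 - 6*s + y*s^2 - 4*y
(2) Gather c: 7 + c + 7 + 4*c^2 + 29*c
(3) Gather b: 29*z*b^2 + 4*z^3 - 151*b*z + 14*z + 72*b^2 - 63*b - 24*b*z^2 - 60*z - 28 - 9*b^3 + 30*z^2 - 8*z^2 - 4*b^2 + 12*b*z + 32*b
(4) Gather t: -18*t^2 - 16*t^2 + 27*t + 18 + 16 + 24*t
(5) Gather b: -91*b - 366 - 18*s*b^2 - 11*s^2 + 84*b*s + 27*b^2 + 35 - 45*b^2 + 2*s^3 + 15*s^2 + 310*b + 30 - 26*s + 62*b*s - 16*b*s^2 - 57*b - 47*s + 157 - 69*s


(1) = -2*s^2 - 16*s + y^2*(2*s + 4) + y*(s^2 + 4*s + 4) - 24
(2) = 4*c^2 + 30*c + 14
(3) = -9*b^3 + b^2*(29*z + 68) + b*(-24*z^2 - 139*z - 31) + 4*z^3 + 22*z^2 - 46*z - 28
(4) = -34*t^2 + 51*t + 34
(5) = b^2*(-18*s - 18) + b*(-16*s^2 + 146*s + 162) + 2*s^3 + 4*s^2 - 142*s - 144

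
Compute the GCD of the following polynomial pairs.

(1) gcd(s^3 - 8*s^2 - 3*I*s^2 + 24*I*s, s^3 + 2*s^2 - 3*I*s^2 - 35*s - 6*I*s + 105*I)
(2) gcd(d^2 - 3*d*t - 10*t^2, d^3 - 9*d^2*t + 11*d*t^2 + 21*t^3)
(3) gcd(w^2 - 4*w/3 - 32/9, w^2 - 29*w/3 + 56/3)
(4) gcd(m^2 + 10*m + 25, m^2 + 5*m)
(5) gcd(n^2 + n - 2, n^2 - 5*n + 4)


(1) = gcd(s*(s - 8)*(s - 3*I), (s - 5)*(s + 7)*(s - 3*I)) = s - 3*I
(2) = gcd((d - 5*t)*(d + 2*t), (d - 7*t)*(d - 3*t)*(d + t)) = 1
(3) = w - 8/3
(4) = m + 5
(5) = gcd((n - 1)*(n + 2), (n - 4)*(n - 1)) = n - 1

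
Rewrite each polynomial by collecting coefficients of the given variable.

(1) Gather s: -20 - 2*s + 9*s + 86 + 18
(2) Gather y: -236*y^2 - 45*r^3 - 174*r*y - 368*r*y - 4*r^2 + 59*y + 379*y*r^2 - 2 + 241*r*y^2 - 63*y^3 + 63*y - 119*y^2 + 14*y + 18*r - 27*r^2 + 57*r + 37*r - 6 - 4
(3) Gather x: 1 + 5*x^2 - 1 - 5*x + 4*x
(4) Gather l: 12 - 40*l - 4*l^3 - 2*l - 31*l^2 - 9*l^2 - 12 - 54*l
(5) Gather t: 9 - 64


(1) = 7*s + 84
(2) = -45*r^3 - 31*r^2 + 112*r - 63*y^3 + y^2*(241*r - 355) + y*(379*r^2 - 542*r + 136) - 12
(3) = 5*x^2 - x
(4) = -4*l^3 - 40*l^2 - 96*l
(5) = -55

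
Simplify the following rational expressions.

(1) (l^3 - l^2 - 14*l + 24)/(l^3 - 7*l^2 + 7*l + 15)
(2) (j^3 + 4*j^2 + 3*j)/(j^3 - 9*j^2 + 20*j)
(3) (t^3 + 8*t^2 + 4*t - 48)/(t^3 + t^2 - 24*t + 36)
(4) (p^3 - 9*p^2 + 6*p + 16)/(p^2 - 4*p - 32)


(1) = (l^2 + 2*l - 8)/(l^2 - 4*l - 5)
(2) = (j^2 + 4*j + 3)/(j^2 - 9*j + 20)
(3) = (t + 4)/(t - 3)
(4) = (p^2 - p - 2)/(p + 4)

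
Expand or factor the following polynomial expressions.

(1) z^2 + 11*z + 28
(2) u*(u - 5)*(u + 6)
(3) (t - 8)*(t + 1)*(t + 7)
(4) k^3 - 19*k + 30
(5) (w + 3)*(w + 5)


(1) = (z + 4)*(z + 7)
(2) = u^3 + u^2 - 30*u
(3) = t^3 - 57*t - 56
(4) = (k - 3)*(k - 2)*(k + 5)
(5) = w^2 + 8*w + 15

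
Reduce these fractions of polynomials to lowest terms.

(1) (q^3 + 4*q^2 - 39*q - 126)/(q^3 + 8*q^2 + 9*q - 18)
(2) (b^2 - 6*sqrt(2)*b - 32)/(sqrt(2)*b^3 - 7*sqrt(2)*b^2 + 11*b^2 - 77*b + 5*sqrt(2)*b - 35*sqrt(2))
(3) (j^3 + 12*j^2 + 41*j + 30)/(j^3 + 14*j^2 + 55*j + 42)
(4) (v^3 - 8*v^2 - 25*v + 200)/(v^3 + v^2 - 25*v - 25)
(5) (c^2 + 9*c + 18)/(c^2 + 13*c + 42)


(1) = (q^2 + q - 42)/(q^2 + 5*q - 6)
(2) = (b^2 - 6*sqrt(2)*b - 32)/(sqrt(2)*b^3 + b^2*(11 - 7*sqrt(2)) + b*(-77 + 5*sqrt(2)) - 35*sqrt(2))
(3) = (j + 5)/(j + 7)
(4) = (v - 8)/(v + 1)
(5) = (c + 3)/(c + 7)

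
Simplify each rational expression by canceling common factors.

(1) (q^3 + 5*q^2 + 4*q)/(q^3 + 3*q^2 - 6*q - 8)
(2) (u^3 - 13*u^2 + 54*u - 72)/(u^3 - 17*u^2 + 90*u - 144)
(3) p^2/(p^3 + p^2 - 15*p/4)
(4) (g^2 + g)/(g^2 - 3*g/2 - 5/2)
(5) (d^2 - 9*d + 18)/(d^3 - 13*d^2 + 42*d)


(1) = q/(q - 2)
(2) = (u - 4)/(u - 8)
(3) = 4*p/(4*p^2 + 4*p - 15)
(4) = 2*g/(2*g - 5)
(5) = (d - 3)/(d^2 - 7*d)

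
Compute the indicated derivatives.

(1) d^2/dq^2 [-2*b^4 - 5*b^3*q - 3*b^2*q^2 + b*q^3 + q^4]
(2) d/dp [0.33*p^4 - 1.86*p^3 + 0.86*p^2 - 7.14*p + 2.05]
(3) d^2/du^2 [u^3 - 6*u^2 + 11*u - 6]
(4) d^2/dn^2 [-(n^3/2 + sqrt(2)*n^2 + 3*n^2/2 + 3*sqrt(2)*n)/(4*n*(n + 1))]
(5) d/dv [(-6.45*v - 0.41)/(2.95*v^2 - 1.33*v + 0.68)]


(1) = -6*b^2 + 6*b*q + 12*q^2
(2) = 1.32*p^3 - 5.58*p^2 + 1.72*p - 7.14
(3) = 6*u - 12
(4) = (1/2 - sqrt(2))/(n^3 + 3*n^2 + 3*n + 1)
(5) = (19.0275*v^2 + 2.419*v - 4.9313)/(8.7025*v^4 - 7.847*v^3 + 5.7809*v^2 - 1.8088*v + 0.4624)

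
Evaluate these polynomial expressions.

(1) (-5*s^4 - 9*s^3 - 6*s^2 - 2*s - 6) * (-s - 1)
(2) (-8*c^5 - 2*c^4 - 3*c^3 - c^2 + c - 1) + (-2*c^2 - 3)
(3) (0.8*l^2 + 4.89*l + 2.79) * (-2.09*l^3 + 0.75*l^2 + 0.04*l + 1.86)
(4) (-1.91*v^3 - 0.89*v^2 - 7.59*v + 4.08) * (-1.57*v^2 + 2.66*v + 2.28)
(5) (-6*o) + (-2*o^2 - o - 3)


(1) = 5*s^5 + 14*s^4 + 15*s^3 + 8*s^2 + 8*s + 6
(2) = -8*c^5 - 2*c^4 - 3*c^3 - 3*c^2 + c - 4
(3) = -1.672*l^5 - 9.6201*l^4 - 2.1316*l^3 + 3.7761*l^2 + 9.207*l + 5.1894
(4) = 2.9987*v^5 - 3.6833*v^4 + 5.1941*v^3 - 28.6242*v^2 - 6.4524*v + 9.3024
(5) = -2*o^2 - 7*o - 3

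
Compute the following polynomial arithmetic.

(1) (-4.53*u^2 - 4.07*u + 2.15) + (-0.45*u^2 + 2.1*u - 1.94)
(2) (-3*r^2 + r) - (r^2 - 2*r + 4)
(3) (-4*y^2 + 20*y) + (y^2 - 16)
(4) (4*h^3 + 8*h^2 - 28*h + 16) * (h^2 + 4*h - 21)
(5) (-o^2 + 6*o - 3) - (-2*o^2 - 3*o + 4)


(1) = -4.98*u^2 - 1.97*u + 0.21
(2) = -4*r^2 + 3*r - 4
(3) = -3*y^2 + 20*y - 16
(4) = 4*h^5 + 24*h^4 - 80*h^3 - 264*h^2 + 652*h - 336
(5) = o^2 + 9*o - 7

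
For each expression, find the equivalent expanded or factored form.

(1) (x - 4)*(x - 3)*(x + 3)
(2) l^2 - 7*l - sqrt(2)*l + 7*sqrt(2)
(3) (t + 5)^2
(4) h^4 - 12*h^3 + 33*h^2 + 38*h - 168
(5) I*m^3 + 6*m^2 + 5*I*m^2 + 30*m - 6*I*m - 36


(1) = x^3 - 4*x^2 - 9*x + 36
(2) = (l - 7)*(l - sqrt(2))
(3) = t^2 + 10*t + 25
(4) = (h - 7)*(h - 4)*(h - 3)*(h + 2)
(5) = (m + 6)*(m - 6*I)*(I*m - I)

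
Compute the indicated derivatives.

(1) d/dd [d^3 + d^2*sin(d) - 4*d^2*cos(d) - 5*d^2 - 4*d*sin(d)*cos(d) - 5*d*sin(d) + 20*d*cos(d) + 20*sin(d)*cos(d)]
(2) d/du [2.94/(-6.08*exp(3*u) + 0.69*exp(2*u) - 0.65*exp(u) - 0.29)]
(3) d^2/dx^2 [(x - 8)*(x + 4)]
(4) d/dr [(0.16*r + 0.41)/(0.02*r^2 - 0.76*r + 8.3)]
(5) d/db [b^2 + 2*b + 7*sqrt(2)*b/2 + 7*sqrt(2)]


(1) = 4*d^2*sin(d) + d^2*cos(d) + 3*d^2 - 18*d*sin(d) - 13*d*cos(d) - 4*d*cos(2*d) - 10*d - 5*sin(d) - 2*sin(2*d) + 20*cos(d) + 20*cos(2*d)
(2) = (53.6256*exp(2*u) - 4.0572*exp(u) + 1.911)*exp(u)/(6.08*exp(3*u) - 0.69*exp(2*u) + 0.65*exp(u) + 0.29)^2
(3) = 2
(4) = (-0.0032*r^2 - 0.0164*r + 1.6396)/(0.0004*r^4 - 0.0304*r^3 + 0.9096*r^2 - 12.616*r + 68.89)
(5) = 2*b + 2 + 7*sqrt(2)/2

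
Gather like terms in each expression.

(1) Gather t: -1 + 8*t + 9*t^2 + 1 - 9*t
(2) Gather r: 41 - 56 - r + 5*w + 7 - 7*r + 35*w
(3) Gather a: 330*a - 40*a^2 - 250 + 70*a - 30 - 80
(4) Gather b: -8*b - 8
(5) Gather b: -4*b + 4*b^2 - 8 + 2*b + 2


(1) = 9*t^2 - t
(2) = -8*r + 40*w - 8
(3) = -40*a^2 + 400*a - 360
(4) = -8*b - 8
(5) = 4*b^2 - 2*b - 6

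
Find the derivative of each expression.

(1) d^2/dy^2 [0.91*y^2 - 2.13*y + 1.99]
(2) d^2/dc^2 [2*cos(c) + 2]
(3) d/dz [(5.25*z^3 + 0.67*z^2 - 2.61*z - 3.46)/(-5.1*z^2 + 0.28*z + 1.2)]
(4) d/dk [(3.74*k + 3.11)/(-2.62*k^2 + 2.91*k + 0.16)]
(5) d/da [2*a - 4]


(1) = 1.82000000000000
(2) = -2*cos(c)
(3) = (-26.775*z^4 + 2.94*z^3 + 5.7766*z^2 - 33.684*z - 2.1632)/(26.01*z^4 - 2.856*z^3 - 12.1616*z^2 + 0.672*z + 1.44)
(4) = (9.7988*k^2 + 16.2964*k - 8.4517)/(6.8644*k^4 - 15.2484*k^3 + 7.6297*k^2 + 0.9312*k + 0.0256)
(5) = 2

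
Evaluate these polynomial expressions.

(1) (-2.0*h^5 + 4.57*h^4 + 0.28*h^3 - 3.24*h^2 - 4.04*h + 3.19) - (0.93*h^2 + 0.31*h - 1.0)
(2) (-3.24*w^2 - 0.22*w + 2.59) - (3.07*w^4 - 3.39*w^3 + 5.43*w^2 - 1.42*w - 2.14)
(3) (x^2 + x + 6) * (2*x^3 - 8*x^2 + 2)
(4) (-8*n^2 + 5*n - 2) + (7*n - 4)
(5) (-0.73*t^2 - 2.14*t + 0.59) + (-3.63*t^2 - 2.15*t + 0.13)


(1) = -2.0*h^5 + 4.57*h^4 + 0.28*h^3 - 4.17*h^2 - 4.35*h + 4.19
(2) = -3.07*w^4 + 3.39*w^3 - 8.67*w^2 + 1.2*w + 4.73
(3) = 2*x^5 - 6*x^4 + 4*x^3 - 46*x^2 + 2*x + 12
(4) = -8*n^2 + 12*n - 6
(5) = -4.36*t^2 - 4.29*t + 0.72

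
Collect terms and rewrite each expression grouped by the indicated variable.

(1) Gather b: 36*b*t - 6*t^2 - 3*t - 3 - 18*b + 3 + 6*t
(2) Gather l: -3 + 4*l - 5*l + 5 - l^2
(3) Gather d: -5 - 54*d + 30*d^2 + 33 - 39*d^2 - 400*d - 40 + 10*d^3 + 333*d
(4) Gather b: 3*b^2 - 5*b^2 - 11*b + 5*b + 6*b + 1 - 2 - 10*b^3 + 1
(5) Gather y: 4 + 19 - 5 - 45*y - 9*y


(1) = b*(36*t - 18) - 6*t^2 + 3*t
(2) = -l^2 - l + 2
(3) = 10*d^3 - 9*d^2 - 121*d - 12
(4) = -10*b^3 - 2*b^2
(5) = 18 - 54*y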